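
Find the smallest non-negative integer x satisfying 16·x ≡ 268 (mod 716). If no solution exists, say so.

151

gcd(16, 716) = 4, and 4 | 268, so solutions exist.
Divide through by 4: 4·x ≡ 67 mod 179.
4⁻¹ ≡ 45 (mod 179).
x ≡ 45·67 ≡ 151 (mod 179).
The smallest non-negative solution is x = 151.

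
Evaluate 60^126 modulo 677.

644

Compute successive squares:
60^1 ≡ 60 (mod 677)
60^2 ≡ 60^2 = 3600 ≡ 215 (mod 677)
60^4 ≡ 215^2 = 46225 ≡ 189 (mod 677)
60^8 ≡ 189^2 = 35721 ≡ 517 (mod 677)
60^16 ≡ 517^2 = 267289 ≡ 551 (mod 677)
60^32 ≡ 551^2 = 303601 ≡ 305 (mod 677)
60^64 ≡ 305^2 = 93025 ≡ 276 (mod 677)
60^126 = 60^64 · 60^32 · 60^16 · 60^8 · 60^4 · 60^2 ≡ 276 · 305 · 551 · 517 · 189 · 215 (mod 677).
Accumulate the product:
276 · 305 = 84180 ≡ 232
232 · 551 = 127832 ≡ 556
556 · 517 = 287452 ≡ 404
404 · 189 = 76356 ≡ 532
532 · 215 = 114380 ≡ 644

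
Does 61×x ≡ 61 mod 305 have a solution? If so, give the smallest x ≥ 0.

gcd(61, 305) = 61, and 61 | 61, so solutions exist.
Divide through by 61: 1×x = 1 (mod 5).
1⁻¹ ≡ 1 (mod 5).
x ≡ 1×1 ≡ 1 (mod 5).
The smallest non-negative solution is x = 1.

1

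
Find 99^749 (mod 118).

By square-and-multiply:
749 in binary is 1011101101, i.e. 749 = 512 + 128 + 64 + 32 + 8 + 4 + 1.
99^1 ≡ 99 (mod 118)
99^2 ≡ 99^2 = 9801 ≡ 7 (mod 118)
99^4 ≡ 7^2 = 49 (mod 118)
99^8 ≡ 49^2 = 2401 ≡ 41 (mod 118)
99^16 ≡ 41^2 = 1681 ≡ 29 (mod 118)
99^32 ≡ 29^2 = 841 ≡ 15 (mod 118)
99^64 ≡ 15^2 = 225 ≡ 107 (mod 118)
99^128 ≡ 107^2 = 11449 ≡ 3 (mod 118)
99^256 ≡ 3^2 = 9 (mod 118)
99^512 ≡ 9^2 = 81 (mod 118)
99^749 = 99^512 × 99^128 × 99^64 × 99^32 × 99^8 × 99^4 × 99^1 ≡ 81 × 3 × 107 × 15 × 41 × 49 × 99 (mod 118).
Accumulate the product:
81 × 3 = 243 ≡ 7
7 × 107 = 749 ≡ 41
41 × 15 = 615 ≡ 25
25 × 41 = 1025 ≡ 81
81 × 49 = 3969 ≡ 75
75 × 99 = 7425 ≡ 109

109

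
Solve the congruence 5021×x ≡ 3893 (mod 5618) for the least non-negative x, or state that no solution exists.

2459

gcd(5021, 5618) = 1, so a unique solution mod 5618 exists.
5021⁻¹ ≡ 1995 (mod 5618).
x ≡ 1995×3893 ≡ 2459 (mod 5618).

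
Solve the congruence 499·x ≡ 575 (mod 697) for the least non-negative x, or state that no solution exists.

gcd(499, 697) = 1, so a unique solution mod 697 exists.
499⁻¹ ≡ 88 (mod 697).
x ≡ 88·575 ≡ 416 (mod 697).

416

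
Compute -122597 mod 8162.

-122597 = -16·8162 + 7995, so -122597 ≡ 7995 (mod 8162).

7995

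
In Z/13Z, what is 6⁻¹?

11

13 = 2·6 + 1
6 = 6·1 + 0
gcd(6, 13) = 1, so the inverse exists.
Bézout: 1 = 1·13 − 2·6.
So 6⁻¹ ≡ −2 ≡ 11 (mod 13).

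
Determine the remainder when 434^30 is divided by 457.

220

30 in binary is 11110, i.e. 30 = 16 + 8 + 4 + 2.
434^1 ≡ 434 (mod 457)
434^2 ≡ 434^2 = 188356 ≡ 72 (mod 457)
434^4 ≡ 72^2 = 5184 ≡ 157 (mod 457)
434^8 ≡ 157^2 = 24649 ≡ 428 (mod 457)
434^16 ≡ 428^2 = 183184 ≡ 384 (mod 457)
434^30 = 434^16 · 434^8 · 434^4 · 434^2 ≡ 384 · 428 · 157 · 72 (mod 457).
Accumulate the product:
384 · 428 = 164352 ≡ 289
289 · 157 = 45373 ≡ 130
130 · 72 = 9360 ≡ 220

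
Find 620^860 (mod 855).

Compute successive squares:
860 in binary is 1101011100, i.e. 860 = 512 + 256 + 64 + 16 + 8 + 4.
620^1 ≡ 620 (mod 855)
620^2 ≡ 620^2 = 384400 ≡ 505 (mod 855)
620^4 ≡ 505^2 = 255025 ≡ 235 (mod 855)
620^8 ≡ 235^2 = 55225 ≡ 505 (mod 855)
620^16 ≡ 505^2 = 255025 ≡ 235 (mod 855)
620^32 ≡ 235^2 = 55225 ≡ 505 (mod 855)
620^64 ≡ 505^2 = 255025 ≡ 235 (mod 855)
620^128 ≡ 235^2 = 55225 ≡ 505 (mod 855)
620^256 ≡ 505^2 = 255025 ≡ 235 (mod 855)
620^512 ≡ 235^2 = 55225 ≡ 505 (mod 855)
620^860 = 620^512 * 620^256 * 620^64 * 620^16 * 620^8 * 620^4 ≡ 505 * 235 * 235 * 235 * 505 * 235 (mod 855).
Accumulate the product:
505 * 235 = 118675 ≡ 685
685 * 235 = 160975 ≡ 235
235 * 235 = 55225 ≡ 505
505 * 505 = 255025 ≡ 235
235 * 235 = 55225 ≡ 505

505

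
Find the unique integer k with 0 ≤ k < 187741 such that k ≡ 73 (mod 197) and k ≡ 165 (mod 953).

120243

197⁻¹ mod 953: 197*566 ≡ 1 (mod 953), so 197⁻¹ ≡ 566.
k = 73 + 197*((165 − 73)*566 mod 953) = 73 + 197*610 = 120243.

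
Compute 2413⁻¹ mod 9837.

8614

Run the extended Euclidean algorithm:
9837 = 4×2413 + 185
2413 = 13×185 + 8
185 = 23×8 + 1
8 = 8×1 + 0
gcd(2413, 9837) = 1, so the inverse exists.
Back-substitute for 1:
1 = 1×185 − 23×8
  = −23×2413 + 300×185
  = 300×9837 − 1223×2413
So 2413⁻¹ ≡ −1223 ≡ 8614 (mod 9837).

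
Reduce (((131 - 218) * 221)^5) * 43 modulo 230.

131 - 218 = -87 ≡ 143 (mod 230)
143 * 221 = 31603 ≡ 93 (mod 230)
(93)^5 ≡ 93 (mod 230)
93 * 43 = 3999 ≡ 89 (mod 230)

89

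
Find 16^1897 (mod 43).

1

16^1 ≡ 16 (mod 43)
16^2 ≡ 16^2 = 256 ≡ 41 (mod 43)
16^4 ≡ 41^2 = 1681 ≡ 4 (mod 43)
16^8 ≡ 4^2 = 16 (mod 43)
16^16 ≡ 16^2 = 256 ≡ 41 (mod 43)
16^32 ≡ 41^2 = 1681 ≡ 4 (mod 43)
16^64 ≡ 4^2 = 16 (mod 43)
16^128 ≡ 16^2 = 256 ≡ 41 (mod 43)
16^256 ≡ 41^2 = 1681 ≡ 4 (mod 43)
16^512 ≡ 4^2 = 16 (mod 43)
16^1024 ≡ 16^2 = 256 ≡ 41 (mod 43)
16^1897 = 16^1024 × 16^512 × 16^256 × 16^64 × 16^32 × 16^8 × 16^1 ≡ 41 × 16 × 4 × 16 × 4 × 16 × 16 (mod 43).
Accumulate the product:
41 × 16 = 656 ≡ 11
11 × 4 = 44 ≡ 1
1 × 16 = 16
16 × 4 = 64 ≡ 21
21 × 16 = 336 ≡ 35
35 × 16 = 560 ≡ 1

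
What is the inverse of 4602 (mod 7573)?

Apply the Euclidean algorithm and back-substitute:
7573 = 1×4602 + 2971
4602 = 1×2971 + 1631
2971 = 1×1631 + 1340
1631 = 1×1340 + 291
1340 = 4×291 + 176
291 = 1×176 + 115
176 = 1×115 + 61
115 = 1×61 + 54
61 = 1×54 + 7
54 = 7×7 + 5
7 = 1×5 + 2
5 = 2×2 + 1
2 = 2×1 + 0
gcd(4602, 7573) = 1, so the inverse exists.
Back-substitute for 1:
1 = 1×5 − 2×2
  = −2×7 + 3×5
  = 3×54 − 23×7
  = −23×61 + 26×54
  = 26×115 − 49×61
  = −49×176 + 75×115
  = 75×291 − 124×176
  = −124×1340 + 571×291
  = 571×1631 − 695×1340
  = −695×2971 + 1266×1631
  = 1266×4602 − 1961×2971
  = −1961×7573 + 3227×4602
So 4602⁻¹ ≡ 3227 (mod 7573).

3227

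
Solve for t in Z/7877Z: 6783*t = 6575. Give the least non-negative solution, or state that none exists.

390

gcd(6783, 7877) = 1, so a unique solution mod 7877 exists.
6783⁻¹ ≡ 36 (mod 7877).
t ≡ 36*6575 ≡ 390 (mod 7877).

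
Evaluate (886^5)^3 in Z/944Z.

(886)^5 ≡ 768 (mod 944)
(768)^3 ≡ 768 (mod 944)

768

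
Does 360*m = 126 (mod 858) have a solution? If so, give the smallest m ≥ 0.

79

gcd(360, 858) = 6, and 6 | 126, so solutions exist.
Divide through by 6: 60*m ≡ 21 mod 143.
60⁻¹ ≡ 31 (mod 143).
m ≡ 31*21 ≡ 79 (mod 143).
The smallest non-negative solution is m = 79.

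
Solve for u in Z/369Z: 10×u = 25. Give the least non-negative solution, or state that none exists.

gcd(10, 369) = 1, so a unique solution mod 369 exists.
10⁻¹ ≡ 37 (mod 369).
u ≡ 37×25 ≡ 187 (mod 369).

187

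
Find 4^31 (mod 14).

By square-and-multiply:
31 in binary is 11111, i.e. 31 = 16 + 8 + 4 + 2 + 1.
4^1 ≡ 4 (mod 14)
4^2 ≡ 4^2 = 16 ≡ 2 (mod 14)
4^4 ≡ 2^2 = 4 (mod 14)
4^8 ≡ 4^2 = 16 ≡ 2 (mod 14)
4^16 ≡ 2^2 = 4 (mod 14)
4^31 = 4^16 * 4^8 * 4^4 * 4^2 * 4^1 ≡ 4 * 2 * 4 * 2 * 4 (mod 14).
Accumulate the product:
4 * 2 = 8
8 * 4 = 32 ≡ 4
4 * 2 = 8
8 * 4 = 32 ≡ 4

4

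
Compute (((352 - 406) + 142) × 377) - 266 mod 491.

13

352 - 406 = -54 ≡ 437 (mod 491)
437 + 142 = 579 ≡ 88 (mod 491)
88 × 377 = 33176 ≡ 279 (mod 491)
279 - 266 = 13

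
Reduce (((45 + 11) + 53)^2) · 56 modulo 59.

45 + 11 = 56
56 + 53 = 109 ≡ 50 (mod 59)
(50)^2 ≡ 22 (mod 59)
22 · 56 = 1232 ≡ 52 (mod 59)

52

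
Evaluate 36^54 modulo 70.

36

Using repeated squaring:
36^1 ≡ 36 (mod 70)
36^2 ≡ 36^2 = 1296 ≡ 36 (mod 70)
36^4 ≡ 36^2 = 1296 ≡ 36 (mod 70)
36^8 ≡ 36^2 = 1296 ≡ 36 (mod 70)
36^16 ≡ 36^2 = 1296 ≡ 36 (mod 70)
36^32 ≡ 36^2 = 1296 ≡ 36 (mod 70)
36^54 = 36^32 × 36^16 × 36^4 × 36^2 ≡ 36 × 36 × 36 × 36 (mod 70).
Accumulate the product:
36 × 36 = 1296 ≡ 36
36 × 36 = 1296 ≡ 36
36 × 36 = 1296 ≡ 36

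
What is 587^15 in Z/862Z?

Using repeated squaring:
15 in binary is 1111, i.e. 15 = 8 + 4 + 2 + 1.
587^1 ≡ 587 (mod 862)
587^2 ≡ 587^2 = 344569 ≡ 631 (mod 862)
587^4 ≡ 631^2 = 398161 ≡ 779 (mod 862)
587^8 ≡ 779^2 = 606841 ≡ 855 (mod 862)
587^15 = 587^8 × 587^4 × 587^2 × 587^1 ≡ 855 × 779 × 631 × 587 (mod 862).
Accumulate the product:
855 × 779 = 666045 ≡ 581
581 × 631 = 366611 ≡ 261
261 × 587 = 153207 ≡ 633

633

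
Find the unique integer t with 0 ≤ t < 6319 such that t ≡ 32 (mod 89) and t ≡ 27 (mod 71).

4571

89⁻¹ mod 71: 89×4 ≡ 1 (mod 71), so 89⁻¹ ≡ 4.
t = 32 + 89×((27 − 32)×4 mod 71) = 32 + 89×51 = 4571.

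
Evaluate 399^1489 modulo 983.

903

1489 in binary is 10111010001, i.e. 1489 = 1024 + 256 + 128 + 64 + 16 + 1.
399^1 ≡ 399 (mod 983)
399^2 ≡ 399^2 = 159201 ≡ 938 (mod 983)
399^4 ≡ 938^2 = 879844 ≡ 59 (mod 983)
399^8 ≡ 59^2 = 3481 ≡ 532 (mod 983)
399^16 ≡ 532^2 = 283024 ≡ 903 (mod 983)
399^32 ≡ 903^2 = 815409 ≡ 502 (mod 983)
399^64 ≡ 502^2 = 252004 ≡ 356 (mod 983)
399^128 ≡ 356^2 = 126736 ≡ 912 (mod 983)
399^256 ≡ 912^2 = 831744 ≡ 126 (mod 983)
399^512 ≡ 126^2 = 15876 ≡ 148 (mod 983)
399^1024 ≡ 148^2 = 21904 ≡ 278 (mod 983)
399^1489 = 399^1024 × 399^256 × 399^128 × 399^64 × 399^16 × 399^1 ≡ 278 × 126 × 912 × 356 × 903 × 399 (mod 983).
Accumulate the product:
278 × 126 = 35028 ≡ 623
623 × 912 = 568176 ≡ 2
2 × 356 = 712
712 × 903 = 642936 ≡ 54
54 × 399 = 21546 ≡ 903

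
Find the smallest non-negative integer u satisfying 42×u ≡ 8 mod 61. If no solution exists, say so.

6

gcd(42, 61) = 1, so a unique solution mod 61 exists.
42⁻¹ ≡ 16 (mod 61).
u ≡ 16×8 ≡ 6 (mod 61).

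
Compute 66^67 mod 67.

67 in binary is 1000011, i.e. 67 = 64 + 2 + 1.
66^1 ≡ 66 (mod 67)
66^2 ≡ 66^2 = 4356 ≡ 1 (mod 67)
66^4 ≡ 1^2 = 1 (mod 67)
66^8 ≡ 1^2 = 1 (mod 67)
66^16 ≡ 1^2 = 1 (mod 67)
66^32 ≡ 1^2 = 1 (mod 67)
66^64 ≡ 1^2 = 1 (mod 67)
66^67 = 66^64 · 66^2 · 66^1 ≡ 1 · 1 · 66 (mod 67).
Accumulate the product:
1 · 1 = 1
1 · 66 = 66

66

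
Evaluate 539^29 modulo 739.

Using repeated squaring:
29 in binary is 11101, i.e. 29 = 16 + 8 + 4 + 1.
539^1 ≡ 539 (mod 739)
539^2 ≡ 539^2 = 290521 ≡ 94 (mod 739)
539^4 ≡ 94^2 = 8836 ≡ 707 (mod 739)
539^8 ≡ 707^2 = 499849 ≡ 285 (mod 739)
539^16 ≡ 285^2 = 81225 ≡ 674 (mod 739)
539^29 = 539^16 × 539^8 × 539^4 × 539^1 ≡ 674 × 285 × 707 × 539 (mod 739).
Accumulate the product:
674 × 285 = 192090 ≡ 689
689 × 707 = 487123 ≡ 122
122 × 539 = 65758 ≡ 726

726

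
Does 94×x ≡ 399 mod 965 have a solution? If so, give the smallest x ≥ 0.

gcd(94, 965) = 1, so a unique solution mod 965 exists.
94⁻¹ ≡ 154 (mod 965).
x ≡ 154×399 ≡ 651 (mod 965).

651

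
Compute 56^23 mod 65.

36

23 in binary is 10111, i.e. 23 = 16 + 4 + 2 + 1.
56^1 ≡ 56 (mod 65)
56^2 ≡ 56^2 = 3136 ≡ 16 (mod 65)
56^4 ≡ 16^2 = 256 ≡ 61 (mod 65)
56^8 ≡ 61^2 = 3721 ≡ 16 (mod 65)
56^16 ≡ 16^2 = 256 ≡ 61 (mod 65)
56^23 = 56^16 * 56^4 * 56^2 * 56^1 ≡ 61 * 61 * 16 * 56 (mod 65).
Accumulate the product:
61 * 61 = 3721 ≡ 16
16 * 16 = 256 ≡ 61
61 * 56 = 3416 ≡ 36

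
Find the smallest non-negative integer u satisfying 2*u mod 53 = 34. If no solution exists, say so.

gcd(2, 53) = 1, so a unique solution mod 53 exists.
2⁻¹ ≡ 27 (mod 53).
u ≡ 27*34 ≡ 17 (mod 53).

17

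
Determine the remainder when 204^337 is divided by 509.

304

337 in binary is 101010001, i.e. 337 = 256 + 64 + 16 + 1.
204^1 ≡ 204 (mod 509)
204^2 ≡ 204^2 = 41616 ≡ 387 (mod 509)
204^4 ≡ 387^2 = 149769 ≡ 123 (mod 509)
204^8 ≡ 123^2 = 15129 ≡ 368 (mod 509)
204^16 ≡ 368^2 = 135424 ≡ 30 (mod 509)
204^32 ≡ 30^2 = 900 ≡ 391 (mod 509)
204^64 ≡ 391^2 = 152881 ≡ 181 (mod 509)
204^128 ≡ 181^2 = 32761 ≡ 185 (mod 509)
204^256 ≡ 185^2 = 34225 ≡ 122 (mod 509)
204^337 = 204^256 × 204^64 × 204^16 × 204^1 ≡ 122 × 181 × 30 × 204 (mod 509).
Accumulate the product:
122 × 181 = 22082 ≡ 195
195 × 30 = 5850 ≡ 251
251 × 204 = 51204 ≡ 304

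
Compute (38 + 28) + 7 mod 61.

12

38 + 28 = 66 ≡ 5 (mod 61)
5 + 7 = 12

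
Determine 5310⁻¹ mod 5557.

Apply the Euclidean algorithm and back-substitute:
5557 = 1·5310 + 247
5310 = 21·247 + 123
247 = 2·123 + 1
123 = 123·1 + 0
gcd(5310, 5557) = 1, so the inverse exists.
Bézout: 1 = 43·5557 − 45·5310.
So 5310⁻¹ ≡ −45 ≡ 5512 (mod 5557).

5512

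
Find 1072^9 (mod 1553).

152

9 in binary is 1001, i.e. 9 = 8 + 1.
1072^1 ≡ 1072 (mod 1553)
1072^2 ≡ 1072^2 = 1149184 ≡ 1517 (mod 1553)
1072^4 ≡ 1517^2 = 2301289 ≡ 1296 (mod 1553)
1072^8 ≡ 1296^2 = 1679616 ≡ 823 (mod 1553)
1072^9 = 1072^8 · 1072^1 ≡ 823 · 1072 (mod 1553).
823 · 1072 = 882256 ≡ 152 (mod 1553).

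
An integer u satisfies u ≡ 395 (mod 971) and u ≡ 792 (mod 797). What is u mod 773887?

567459

971⁻¹ mod 797: 971*142 ≡ 1 (mod 797), so 971⁻¹ ≡ 142.
u = 395 + 971*((792 − 395)*142 mod 797) = 395 + 971*584 = 567459.
Check: 567459 mod 971 = 395, 567459 mod 797 = 792. ✓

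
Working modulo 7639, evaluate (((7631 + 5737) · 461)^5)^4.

4047

7631 + 5737 = 13368 ≡ 5729 (mod 7639)
5729 · 461 = 2641069 ≡ 5614 (mod 7639)
(5614)^5 ≡ 4133 (mod 7639)
(4133)^4 ≡ 4047 (mod 7639)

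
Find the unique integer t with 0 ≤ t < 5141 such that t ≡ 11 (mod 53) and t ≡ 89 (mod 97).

4357

53⁻¹ mod 97: 53·11 ≡ 1 (mod 97), so 53⁻¹ ≡ 11.
t = 11 + 53·((89 − 11)·11 mod 97) = 11 + 53·82 = 4357.
Check: 4357 mod 53 = 11, 4357 mod 97 = 89. ✓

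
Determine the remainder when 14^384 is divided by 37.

1

By square-and-multiply:
384 in binary is 110000000, i.e. 384 = 256 + 128.
14^1 ≡ 14 (mod 37)
14^2 ≡ 14^2 = 196 ≡ 11 (mod 37)
14^4 ≡ 11^2 = 121 ≡ 10 (mod 37)
14^8 ≡ 10^2 = 100 ≡ 26 (mod 37)
14^16 ≡ 26^2 = 676 ≡ 10 (mod 37)
14^32 ≡ 10^2 = 100 ≡ 26 (mod 37)
14^64 ≡ 26^2 = 676 ≡ 10 (mod 37)
14^128 ≡ 10^2 = 100 ≡ 26 (mod 37)
14^256 ≡ 26^2 = 676 ≡ 10 (mod 37)
14^384 = 14^256 × 14^128 ≡ 10 × 26 (mod 37).
10 × 26 = 260 ≡ 1 (mod 37).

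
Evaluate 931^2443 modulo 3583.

2443 in binary is 100110001011, i.e. 2443 = 2048 + 256 + 128 + 8 + 2 + 1.
931^1 ≡ 931 (mod 3583)
931^2 ≡ 931^2 = 866761 ≡ 3258 (mod 3583)
931^4 ≡ 3258^2 = 10614564 ≡ 1718 (mod 3583)
931^8 ≡ 1718^2 = 2951524 ≡ 2715 (mod 3583)
931^16 ≡ 2715^2 = 7371225 ≡ 994 (mod 3583)
931^32 ≡ 994^2 = 988036 ≡ 2711 (mod 3583)
931^64 ≡ 2711^2 = 7349521 ≡ 788 (mod 3583)
931^128 ≡ 788^2 = 620944 ≡ 1085 (mod 3583)
931^256 ≡ 1085^2 = 1177225 ≡ 2001 (mod 3583)
931^512 ≡ 2001^2 = 4004001 ≡ 1790 (mod 3583)
931^1024 ≡ 1790^2 = 3204100 ≡ 898 (mod 3583)
931^2048 ≡ 898^2 = 806404 ≡ 229 (mod 3583)
931^2443 = 931^2048 · 931^256 · 931^128 · 931^8 · 931^2 · 931^1 ≡ 229 · 2001 · 1085 · 2715 · 3258 · 931 (mod 3583).
Accumulate the product:
229 · 2001 = 458229 ≡ 3188
3188 · 1085 = 3458980 ≡ 1385
1385 · 2715 = 3760275 ≡ 1708
1708 · 3258 = 5564664 ≡ 265
265 · 931 = 246715 ≡ 3071

3071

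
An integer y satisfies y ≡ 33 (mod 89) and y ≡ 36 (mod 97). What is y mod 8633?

89⁻¹ mod 97: 89×12 ≡ 1 (mod 97), so 89⁻¹ ≡ 12.
y = 33 + 89×((36 − 33)×12 mod 97) = 33 + 89×36 = 3237.
Check: 3237 mod 89 = 33, 3237 mod 97 = 36. ✓

3237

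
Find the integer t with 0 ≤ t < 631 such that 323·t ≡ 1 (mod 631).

Apply the Euclidean algorithm and back-substitute:
631 = 1·323 + 308
323 = 1·308 + 15
308 = 20·15 + 8
15 = 1·8 + 7
8 = 1·7 + 1
7 = 7·1 + 0
gcd(323, 631) = 1, so the inverse exists.
Back-substitute for 1:
1 = 1·8 − 1·7
  = −1·15 + 2·8
  = 2·308 − 41·15
  = −41·323 + 43·308
  = 43·631 − 84·323
So 323⁻¹ ≡ −84 ≡ 547 (mod 631).

547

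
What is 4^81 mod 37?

81 in binary is 1010001, i.e. 81 = 64 + 16 + 1.
4^1 ≡ 4 (mod 37)
4^2 ≡ 4^2 = 16 (mod 37)
4^4 ≡ 16^2 = 256 ≡ 34 (mod 37)
4^8 ≡ 34^2 = 1156 ≡ 9 (mod 37)
4^16 ≡ 9^2 = 81 ≡ 7 (mod 37)
4^32 ≡ 7^2 = 49 ≡ 12 (mod 37)
4^64 ≡ 12^2 = 144 ≡ 33 (mod 37)
4^81 = 4^64 · 4^16 · 4^1 ≡ 33 · 7 · 4 (mod 37).
Accumulate the product:
33 · 7 = 231 ≡ 9
9 · 4 = 36

36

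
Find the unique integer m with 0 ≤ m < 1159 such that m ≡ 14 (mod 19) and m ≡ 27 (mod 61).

19⁻¹ mod 61: 19·45 ≡ 1 (mod 61), so 19⁻¹ ≡ 45.
m = 14 + 19·((27 − 14)·45 mod 61) = 14 + 19·36 = 698.

698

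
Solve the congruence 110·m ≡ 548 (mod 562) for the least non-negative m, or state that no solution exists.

240

gcd(110, 562) = 2, and 2 | 548, so solutions exist.
Divide through by 2: 55·m = 274 (mod 281).
55⁻¹ ≡ 46 (mod 281).
m ≡ 46·274 ≡ 240 (mod 281).
The smallest non-negative solution is m = 240.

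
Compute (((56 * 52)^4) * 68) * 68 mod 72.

56 * 52 = 2912 ≡ 32 (mod 72)
(32)^4 ≡ 40 (mod 72)
40 * 68 = 2720 ≡ 56 (mod 72)
56 * 68 = 3808 ≡ 64 (mod 72)

64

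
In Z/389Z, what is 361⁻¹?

125

By the extended Euclidean algorithm:
389 = 1·361 + 28
361 = 12·28 + 25
28 = 1·25 + 3
25 = 8·3 + 1
3 = 3·1 + 0
gcd(361, 389) = 1, so the inverse exists.
Bézout: 1 = −116·389 + 125·361.
So 361⁻¹ ≡ 125 (mod 389).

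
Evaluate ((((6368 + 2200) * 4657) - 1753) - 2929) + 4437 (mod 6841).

6368 + 2200 = 8568 ≡ 1727 (mod 6841)
1727 * 4657 = 8042639 ≡ 4464 (mod 6841)
4464 - 1753 = 2711
2711 - 2929 = -218 ≡ 6623 (mod 6841)
6623 + 4437 = 11060 ≡ 4219 (mod 6841)

4219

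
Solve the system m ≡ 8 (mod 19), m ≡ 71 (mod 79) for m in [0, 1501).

19⁻¹ mod 79: 19*25 ≡ 1 (mod 79), so 19⁻¹ ≡ 25.
m = 8 + 19*((71 − 8)*25 mod 79) = 8 + 19*74 = 1414.

1414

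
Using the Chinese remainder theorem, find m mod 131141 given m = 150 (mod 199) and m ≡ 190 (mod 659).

199⁻¹ mod 659: 199×457 ≡ 1 (mod 659), so 199⁻¹ ≡ 457.
m = 150 + 199×((190 − 150)×457 mod 659) = 150 + 199×487 = 97063.

97063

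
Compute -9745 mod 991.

-9745 = -10*991 + 165, so -9745 ≡ 165 (mod 991).

165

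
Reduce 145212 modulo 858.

210

145212 = 169×858 + 210, so 145212 ≡ 210 (mod 858).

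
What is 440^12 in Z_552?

Using repeated squaring:
12 in binary is 1100, i.e. 12 = 8 + 4.
440^1 ≡ 440 (mod 552)
440^2 ≡ 440^2 = 193600 ≡ 400 (mod 552)
440^4 ≡ 400^2 = 160000 ≡ 472 (mod 552)
440^8 ≡ 472^2 = 222784 ≡ 328 (mod 552)
440^12 = 440^8 · 440^4 ≡ 328 · 472 (mod 552).
328 · 472 = 154816 ≡ 256 (mod 552).

256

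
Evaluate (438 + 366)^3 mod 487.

343

438 + 366 = 804 ≡ 317 (mod 487)
(317)^3 ≡ 343 (mod 487)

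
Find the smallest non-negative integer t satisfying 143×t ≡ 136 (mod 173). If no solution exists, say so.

gcd(143, 173) = 1, so a unique solution mod 173 exists.
143⁻¹ ≡ 98 (mod 173).
t ≡ 98×136 ≡ 7 (mod 173).

7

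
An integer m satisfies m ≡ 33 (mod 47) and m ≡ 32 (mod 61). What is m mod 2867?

47⁻¹ mod 61: 47·13 ≡ 1 (mod 61), so 47⁻¹ ≡ 13.
m = 33 + 47·((32 − 33)·13 mod 61) = 33 + 47·48 = 2289.
Check: 2289 mod 47 = 33, 2289 mod 61 = 32. ✓

2289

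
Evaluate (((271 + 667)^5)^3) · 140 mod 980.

0

271 + 667 = 938
(938)^5 ≡ 588 (mod 980)
(588)^3 ≡ 392 (mod 980)
392 · 140 = 54880 ≡ 0 (mod 980)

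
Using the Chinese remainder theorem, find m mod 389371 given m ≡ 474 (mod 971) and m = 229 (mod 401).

181080

971⁻¹ mod 401: 971·140 ≡ 1 (mod 401), so 971⁻¹ ≡ 140.
m = 474 + 971·((229 − 474)·140 mod 401) = 474 + 971·186 = 181080.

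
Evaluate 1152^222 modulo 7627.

Compute successive squares:
1152^1 ≡ 1152 (mod 7627)
1152^2 ≡ 1152^2 = 1327104 ≡ 6 (mod 7627)
1152^4 ≡ 6^2 = 36 (mod 7627)
1152^8 ≡ 36^2 = 1296 (mod 7627)
1152^16 ≡ 1296^2 = 1679616 ≡ 1676 (mod 7627)
1152^32 ≡ 1676^2 = 2808976 ≡ 2240 (mod 7627)
1152^64 ≡ 2240^2 = 5017600 ≡ 6661 (mod 7627)
1152^128 ≡ 6661^2 = 44368921 ≡ 2662 (mod 7627)
1152^222 = 1152^128 · 1152^64 · 1152^16 · 1152^8 · 1152^4 · 1152^2 ≡ 2662 · 6661 · 1676 · 1296 · 36 · 6 (mod 7627).
Accumulate the product:
2662 · 6661 = 17731582 ≡ 6434
6434 · 1676 = 10783384 ≡ 6433
6433 · 1296 = 8337168 ≡ 857
857 · 36 = 30852 ≡ 344
344 · 6 = 2064

2064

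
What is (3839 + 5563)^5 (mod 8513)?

3839 + 5563 = 9402 ≡ 889 (mod 8513)
(889)^5 ≡ 1198 (mod 8513)

1198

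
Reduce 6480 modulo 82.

2

6480 = 79·82 + 2, so 6480 ≡ 2 (mod 82).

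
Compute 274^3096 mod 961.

187

Compute successive squares:
3096 in binary is 110000011000, i.e. 3096 = 2048 + 1024 + 16 + 8.
274^1 ≡ 274 (mod 961)
274^2 ≡ 274^2 = 75076 ≡ 118 (mod 961)
274^4 ≡ 118^2 = 13924 ≡ 470 (mod 961)
274^8 ≡ 470^2 = 220900 ≡ 831 (mod 961)
274^16 ≡ 831^2 = 690561 ≡ 563 (mod 961)
274^32 ≡ 563^2 = 316969 ≡ 800 (mod 961)
274^64 ≡ 800^2 = 640000 ≡ 935 (mod 961)
274^128 ≡ 935^2 = 874225 ≡ 676 (mod 961)
274^256 ≡ 676^2 = 456976 ≡ 501 (mod 961)
274^512 ≡ 501^2 = 251001 ≡ 180 (mod 961)
274^1024 ≡ 180^2 = 32400 ≡ 687 (mod 961)
274^2048 ≡ 687^2 = 471969 ≡ 118 (mod 961)
274^3096 = 274^2048 * 274^1024 * 274^16 * 274^8 ≡ 118 * 687 * 563 * 831 (mod 961).
Accumulate the product:
118 * 687 = 81066 ≡ 342
342 * 563 = 192546 ≡ 346
346 * 831 = 287526 ≡ 187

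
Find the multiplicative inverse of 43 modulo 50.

Run the extended Euclidean algorithm:
50 = 1*43 + 7
43 = 6*7 + 1
7 = 7*1 + 0
gcd(43, 50) = 1, so the inverse exists.
Back-substitute for 1:
1 = 1*43 − 6*7
  = −6*50 + 7*43
So 43⁻¹ ≡ 7 (mod 50).

7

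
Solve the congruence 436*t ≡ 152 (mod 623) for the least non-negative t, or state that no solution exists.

gcd(436, 623) = 1, so a unique solution mod 623 exists.
436⁻¹ ≡ 613 (mod 623).
t ≡ 613*152 ≡ 349 (mod 623).

349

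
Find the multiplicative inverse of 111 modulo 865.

Apply the Euclidean algorithm and back-substitute:
865 = 7·111 + 88
111 = 1·88 + 23
88 = 3·23 + 19
23 = 1·19 + 4
19 = 4·4 + 3
4 = 1·3 + 1
3 = 3·1 + 0
gcd(111, 865) = 1, so the inverse exists.
Bézout: 1 = −29·865 + 226·111.
So 111⁻¹ ≡ 226 (mod 865).

226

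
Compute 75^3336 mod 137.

73

3336 in binary is 110100001000, i.e. 3336 = 2048 + 1024 + 256 + 8.
75^1 ≡ 75 (mod 137)
75^2 ≡ 75^2 = 5625 ≡ 8 (mod 137)
75^4 ≡ 8^2 = 64 (mod 137)
75^8 ≡ 64^2 = 4096 ≡ 123 (mod 137)
75^16 ≡ 123^2 = 15129 ≡ 59 (mod 137)
75^32 ≡ 59^2 = 3481 ≡ 56 (mod 137)
75^64 ≡ 56^2 = 3136 ≡ 122 (mod 137)
75^128 ≡ 122^2 = 14884 ≡ 88 (mod 137)
75^256 ≡ 88^2 = 7744 ≡ 72 (mod 137)
75^512 ≡ 72^2 = 5184 ≡ 115 (mod 137)
75^1024 ≡ 115^2 = 13225 ≡ 73 (mod 137)
75^2048 ≡ 73^2 = 5329 ≡ 123 (mod 137)
75^3336 = 75^2048 · 75^1024 · 75^256 · 75^8 ≡ 123 · 73 · 72 · 123 (mod 137).
Accumulate the product:
123 · 73 = 8979 ≡ 74
74 · 72 = 5328 ≡ 122
122 · 123 = 15006 ≡ 73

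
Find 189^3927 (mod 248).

Using repeated squaring:
3927 in binary is 111101010111, i.e. 3927 = 2048 + 1024 + 512 + 256 + 64 + 16 + 4 + 2 + 1.
189^1 ≡ 189 (mod 248)
189^2 ≡ 189^2 = 35721 ≡ 9 (mod 248)
189^4 ≡ 9^2 = 81 (mod 248)
189^8 ≡ 81^2 = 6561 ≡ 113 (mod 248)
189^16 ≡ 113^2 = 12769 ≡ 121 (mod 248)
189^32 ≡ 121^2 = 14641 ≡ 9 (mod 248)
189^64 ≡ 9^2 = 81 (mod 248)
189^128 ≡ 81^2 = 6561 ≡ 113 (mod 248)
189^256 ≡ 113^2 = 12769 ≡ 121 (mod 248)
189^512 ≡ 121^2 = 14641 ≡ 9 (mod 248)
189^1024 ≡ 9^2 = 81 (mod 248)
189^2048 ≡ 81^2 = 6561 ≡ 113 (mod 248)
189^3927 = 189^2048 × 189^1024 × 189^512 × 189^256 × 189^64 × 189^16 × 189^4 × 189^2 × 189^1 ≡ 113 × 81 × 9 × 121 × 81 × 121 × 81 × 9 × 189 (mod 248).
Accumulate the product:
113 × 81 = 9153 ≡ 225
225 × 9 = 2025 ≡ 41
41 × 121 = 4961 ≡ 1
1 × 81 = 81
81 × 121 = 9801 ≡ 129
129 × 81 = 10449 ≡ 33
33 × 9 = 297 ≡ 49
49 × 189 = 9261 ≡ 85

85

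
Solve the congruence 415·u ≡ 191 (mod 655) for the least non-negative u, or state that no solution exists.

no solution

gcd(415, 655) = 5, and 5 does not divide 191.
So the congruence has no solution.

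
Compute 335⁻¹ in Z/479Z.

Run the extended Euclidean algorithm:
479 = 1×335 + 144
335 = 2×144 + 47
144 = 3×47 + 3
47 = 15×3 + 2
3 = 1×2 + 1
2 = 2×1 + 0
gcd(335, 479) = 1, so the inverse exists.
Back-substitute for 1:
1 = 1×3 − 1×2
  = −1×47 + 16×3
  = 16×144 − 49×47
  = −49×335 + 114×144
  = 114×479 − 163×335
So 335⁻¹ ≡ −163 ≡ 316 (mod 479).

316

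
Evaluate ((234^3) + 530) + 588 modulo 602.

452

(234)^3 ≡ 538 (mod 602)
538 + 530 = 1068 ≡ 466 (mod 602)
466 + 588 = 1054 ≡ 452 (mod 602)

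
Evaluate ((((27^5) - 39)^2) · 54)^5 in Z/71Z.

(27)^5 ≡ 20 (mod 71)
20 - 39 = -19 ≡ 52 (mod 71)
(52)^2 ≡ 6 (mod 71)
6 · 54 = 324 ≡ 40 (mod 71)
(40)^5 ≡ 37 (mod 71)

37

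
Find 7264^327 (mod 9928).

327 in binary is 101000111, i.e. 327 = 256 + 64 + 4 + 2 + 1.
7264^1 ≡ 7264 (mod 9928)
7264^2 ≡ 7264^2 = 52765696 ≡ 8304 (mod 9928)
7264^4 ≡ 8304^2 = 68956416 ≡ 6456 (mod 9928)
7264^8 ≡ 6456^2 = 41679936 ≡ 2192 (mod 9928)
7264^16 ≡ 2192^2 = 4804864 ≡ 9640 (mod 9928)
7264^32 ≡ 9640^2 = 92929600 ≡ 3520 (mod 9928)
7264^64 ≡ 3520^2 = 12390400 ≡ 256 (mod 9928)
7264^128 ≡ 256^2 = 65536 ≡ 5968 (mod 9928)
7264^256 ≡ 5968^2 = 35617024 ≡ 5288 (mod 9928)
7264^327 = 7264^256 × 7264^64 × 7264^4 × 7264^2 × 7264^1 ≡ 5288 × 256 × 6456 × 8304 × 7264 (mod 9928).
Accumulate the product:
5288 × 256 = 1353728 ≡ 3520
3520 × 6456 = 22725120 ≡ 9856
9856 × 8304 = 81844224 ≡ 7720
7720 × 7264 = 56078080 ≡ 4736

4736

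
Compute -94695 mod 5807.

4024

-94695 = -17×5807 + 4024, so -94695 ≡ 4024 (mod 5807).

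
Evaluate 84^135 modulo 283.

245

By square-and-multiply:
135 in binary is 10000111, i.e. 135 = 128 + 4 + 2 + 1.
84^1 ≡ 84 (mod 283)
84^2 ≡ 84^2 = 7056 ≡ 264 (mod 283)
84^4 ≡ 264^2 = 69696 ≡ 78 (mod 283)
84^8 ≡ 78^2 = 6084 ≡ 141 (mod 283)
84^16 ≡ 141^2 = 19881 ≡ 71 (mod 283)
84^32 ≡ 71^2 = 5041 ≡ 230 (mod 283)
84^64 ≡ 230^2 = 52900 ≡ 262 (mod 283)
84^128 ≡ 262^2 = 68644 ≡ 158 (mod 283)
84^135 = 84^128 * 84^4 * 84^2 * 84^1 ≡ 158 * 78 * 264 * 84 (mod 283).
Accumulate the product:
158 * 78 = 12324 ≡ 155
155 * 264 = 40920 ≡ 168
168 * 84 = 14112 ≡ 245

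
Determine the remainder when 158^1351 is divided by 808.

448

Using repeated squaring:
1351 in binary is 10101000111, i.e. 1351 = 1024 + 256 + 64 + 4 + 2 + 1.
158^1 ≡ 158 (mod 808)
158^2 ≡ 158^2 = 24964 ≡ 724 (mod 808)
158^4 ≡ 724^2 = 524176 ≡ 592 (mod 808)
158^8 ≡ 592^2 = 350464 ≡ 600 (mod 808)
158^16 ≡ 600^2 = 360000 ≡ 440 (mod 808)
158^32 ≡ 440^2 = 193600 ≡ 488 (mod 808)
158^64 ≡ 488^2 = 238144 ≡ 592 (mod 808)
158^128 ≡ 592^2 = 350464 ≡ 600 (mod 808)
158^256 ≡ 600^2 = 360000 ≡ 440 (mod 808)
158^512 ≡ 440^2 = 193600 ≡ 488 (mod 808)
158^1024 ≡ 488^2 = 238144 ≡ 592 (mod 808)
158^1351 = 158^1024 × 158^256 × 158^64 × 158^4 × 158^2 × 158^1 ≡ 592 × 440 × 592 × 592 × 724 × 158 (mod 808).
Accumulate the product:
592 × 440 = 260480 ≡ 304
304 × 592 = 179968 ≡ 592
592 × 592 = 350464 ≡ 600
600 × 724 = 434400 ≡ 504
504 × 158 = 79632 ≡ 448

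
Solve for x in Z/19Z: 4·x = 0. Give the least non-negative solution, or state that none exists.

0

gcd(4, 19) = 1, so a unique solution mod 19 exists.
4⁻¹ ≡ 5 (mod 19).
x ≡ 5·0 ≡ 0 (mod 19).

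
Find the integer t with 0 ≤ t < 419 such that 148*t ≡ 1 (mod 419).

By the extended Euclidean algorithm:
419 = 2×148 + 123
148 = 1×123 + 25
123 = 4×25 + 23
25 = 1×23 + 2
23 = 11×2 + 1
2 = 2×1 + 0
gcd(148, 419) = 1, so the inverse exists.
Back-substitute for 1:
1 = 1×23 − 11×2
  = −11×25 + 12×23
  = 12×123 − 59×25
  = −59×148 + 71×123
  = 71×419 − 201×148
So 148⁻¹ ≡ −201 ≡ 218 (mod 419).

218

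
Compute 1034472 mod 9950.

1034472 = 103×9950 + 9622, so 1034472 ≡ 9622 (mod 9950).

9622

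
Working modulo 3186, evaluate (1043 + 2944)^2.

1043 + 2944 = 3987 ≡ 801 (mod 3186)
(801)^2 ≡ 1215 (mod 3186)

1215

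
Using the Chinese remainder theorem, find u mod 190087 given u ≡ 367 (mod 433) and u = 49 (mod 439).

433⁻¹ mod 439: 433×73 ≡ 1 (mod 439), so 433⁻¹ ≡ 73.
u = 367 + 433×((49 − 367)×73 mod 439) = 367 + 433×53 = 23316.

23316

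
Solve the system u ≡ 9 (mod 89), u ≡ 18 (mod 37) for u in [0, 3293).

89⁻¹ mod 37: 89·5 ≡ 1 (mod 37), so 89⁻¹ ≡ 5.
u = 9 + 89·((18 − 9)·5 mod 37) = 9 + 89·8 = 721.

721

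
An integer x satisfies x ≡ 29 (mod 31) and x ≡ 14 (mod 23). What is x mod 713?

31⁻¹ mod 23: 31*3 ≡ 1 (mod 23), so 31⁻¹ ≡ 3.
x = 29 + 31*((14 − 29)*3 mod 23) = 29 + 31*1 = 60.

60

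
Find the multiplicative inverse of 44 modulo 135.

135 = 3·44 + 3
44 = 14·3 + 2
3 = 1·2 + 1
2 = 2·1 + 0
gcd(44, 135) = 1, so the inverse exists.
Bézout: 1 = 15·135 − 46·44.
So 44⁻¹ ≡ −46 ≡ 89 (mod 135).

89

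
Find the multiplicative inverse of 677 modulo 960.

960 = 1·677 + 283
677 = 2·283 + 111
283 = 2·111 + 61
111 = 1·61 + 50
61 = 1·50 + 11
50 = 4·11 + 6
11 = 1·6 + 5
6 = 1·5 + 1
5 = 5·1 + 0
gcd(677, 960) = 1, so the inverse exists.
Back-substitute for 1:
1 = 1·6 − 1·5
  = −1·11 + 2·6
  = 2·50 − 9·11
  = −9·61 + 11·50
  = 11·111 − 20·61
  = −20·283 + 51·111
  = 51·677 − 122·283
  = −122·960 + 173·677
So 677⁻¹ ≡ 173 (mod 960).

173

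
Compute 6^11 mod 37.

By square-and-multiply:
6^1 ≡ 6 (mod 37)
6^2 ≡ 6^2 = 36 (mod 37)
6^4 ≡ 36^2 = 1296 ≡ 1 (mod 37)
6^8 ≡ 1^2 = 1 (mod 37)
6^11 = 6^8 · 6^2 · 6^1 ≡ 1 · 36 · 6 (mod 37).
Accumulate the product:
1 · 36 = 36
36 · 6 = 216 ≡ 31

31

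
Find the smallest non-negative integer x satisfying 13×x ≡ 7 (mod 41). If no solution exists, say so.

10

gcd(13, 41) = 1, so a unique solution mod 41 exists.
13⁻¹ ≡ 19 (mod 41).
x ≡ 19×7 ≡ 10 (mod 41).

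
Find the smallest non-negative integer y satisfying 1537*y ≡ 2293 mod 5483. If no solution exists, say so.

929

gcd(1537, 5483) = 1, so a unique solution mod 5483 exists.
1537⁻¹ ≡ 2119 (mod 5483).
y ≡ 2119*2293 ≡ 929 (mod 5483).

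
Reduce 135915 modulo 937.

135915 = 145×937 + 50, so 135915 ≡ 50 (mod 937).

50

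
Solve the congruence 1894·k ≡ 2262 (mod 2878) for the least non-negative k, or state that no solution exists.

gcd(1894, 2878) = 2, and 2 | 2262, so solutions exist.
Divide through by 2: 947·k ≡ 1131 mod 1439.
947⁻¹ ≡ 1050 (mod 1439).
k ≡ 1050·1131 ≡ 375 (mod 1439).
The smallest non-negative solution is k = 375.

375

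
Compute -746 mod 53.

-746 = -15*53 + 49, so -746 ≡ 49 (mod 53).

49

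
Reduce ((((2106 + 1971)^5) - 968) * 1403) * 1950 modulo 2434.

2106 + 1971 = 4077 ≡ 1643 (mod 2434)
(1643)^5 ≡ 1205 (mod 2434)
1205 - 968 = 237
237 * 1403 = 332511 ≡ 1487 (mod 2434)
1487 * 1950 = 2899650 ≡ 756 (mod 2434)

756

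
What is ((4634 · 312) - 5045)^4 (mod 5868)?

4634 · 312 = 1445808 ≡ 2280 (mod 5868)
2280 - 5045 = -2765 ≡ 3103 (mod 5868)
(3103)^4 ≡ 2437 (mod 5868)

2437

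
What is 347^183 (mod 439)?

183 in binary is 10110111, i.e. 183 = 128 + 32 + 16 + 4 + 2 + 1.
347^1 ≡ 347 (mod 439)
347^2 ≡ 347^2 = 120409 ≡ 123 (mod 439)
347^4 ≡ 123^2 = 15129 ≡ 203 (mod 439)
347^8 ≡ 203^2 = 41209 ≡ 382 (mod 439)
347^16 ≡ 382^2 = 145924 ≡ 176 (mod 439)
347^32 ≡ 176^2 = 30976 ≡ 246 (mod 439)
347^64 ≡ 246^2 = 60516 ≡ 373 (mod 439)
347^128 ≡ 373^2 = 139129 ≡ 405 (mod 439)
347^183 = 347^128 × 347^32 × 347^16 × 347^4 × 347^2 × 347^1 ≡ 405 × 246 × 176 × 203 × 123 × 347 (mod 439).
Accumulate the product:
405 × 246 = 99630 ≡ 416
416 × 176 = 73216 ≡ 342
342 × 203 = 69426 ≡ 64
64 × 123 = 7872 ≡ 409
409 × 347 = 141923 ≡ 126

126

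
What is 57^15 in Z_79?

15 in binary is 1111, i.e. 15 = 8 + 4 + 2 + 1.
57^1 ≡ 57 (mod 79)
57^2 ≡ 57^2 = 3249 ≡ 10 (mod 79)
57^4 ≡ 10^2 = 100 ≡ 21 (mod 79)
57^8 ≡ 21^2 = 441 ≡ 46 (mod 79)
57^15 = 57^8 * 57^4 * 57^2 * 57^1 ≡ 46 * 21 * 10 * 57 (mod 79).
Accumulate the product:
46 * 21 = 966 ≡ 18
18 * 10 = 180 ≡ 22
22 * 57 = 1254 ≡ 69

69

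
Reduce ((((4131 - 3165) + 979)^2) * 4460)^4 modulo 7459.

4131 - 3165 = 966
966 + 979 = 1945
(1945)^2 ≡ 1312 (mod 7459)
1312 * 4460 = 5851520 ≡ 3664 (mod 7459)
(3664)^4 ≡ 7223 (mod 7459)

7223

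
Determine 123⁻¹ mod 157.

60

157 = 1*123 + 34
123 = 3*34 + 21
34 = 1*21 + 13
21 = 1*13 + 8
13 = 1*8 + 5
8 = 1*5 + 3
5 = 1*3 + 2
3 = 1*2 + 1
2 = 2*1 + 0
gcd(123, 157) = 1, so the inverse exists.
Back-substitute for 1:
1 = 1*3 − 1*2
  = −1*5 + 2*3
  = 2*8 − 3*5
  = −3*13 + 5*8
  = 5*21 − 8*13
  = −8*34 + 13*21
  = 13*123 − 47*34
  = −47*157 + 60*123
So 123⁻¹ ≡ 60 (mod 157).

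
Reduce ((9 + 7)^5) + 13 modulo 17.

9 + 7 = 16
(16)^5 ≡ 16 (mod 17)
16 + 13 = 29 ≡ 12 (mod 17)

12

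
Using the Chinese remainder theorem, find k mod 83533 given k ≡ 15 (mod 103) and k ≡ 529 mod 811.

103⁻¹ mod 811: 103×63 ≡ 1 (mod 811), so 103⁻¹ ≡ 63.
k = 15 + 103×((529 − 15)×63 mod 811) = 15 + 103×753 = 77574.
Check: 77574 mod 103 = 15, 77574 mod 811 = 529. ✓

77574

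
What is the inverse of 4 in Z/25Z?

25 = 6·4 + 1
4 = 4·1 + 0
gcd(4, 25) = 1, so the inverse exists.
Bézout: 1 = 1·25 − 6·4.
So 4⁻¹ ≡ −6 ≡ 19 (mod 25).

19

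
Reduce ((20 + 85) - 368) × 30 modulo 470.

20 + 85 = 105
105 - 368 = -263 ≡ 207 (mod 470)
207 × 30 = 6210 ≡ 100 (mod 470)

100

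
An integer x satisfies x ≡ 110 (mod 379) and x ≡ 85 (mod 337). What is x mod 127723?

75910

379⁻¹ mod 337: 379·329 ≡ 1 (mod 337), so 379⁻¹ ≡ 329.
x = 110 + 379·((85 − 110)·329 mod 337) = 110 + 379·200 = 75910.
Check: 75910 mod 379 = 110, 75910 mod 337 = 85. ✓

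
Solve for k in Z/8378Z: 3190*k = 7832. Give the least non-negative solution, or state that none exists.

gcd(3190, 8378) = 2, and 2 | 7832, so solutions exist.
Divide through by 2: 1595*k = 3916 (mod 4189).
1595⁻¹ ≡ 738 (mod 4189).
k ≡ 738*3916 ≡ 3787 (mod 4189).
The smallest non-negative solution is k = 3787.

3787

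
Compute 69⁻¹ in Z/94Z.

15

94 = 1×69 + 25
69 = 2×25 + 19
25 = 1×19 + 6
19 = 3×6 + 1
6 = 6×1 + 0
gcd(69, 94) = 1, so the inverse exists.
Bézout: 1 = −11×94 + 15×69.
So 69⁻¹ ≡ 15 (mod 94).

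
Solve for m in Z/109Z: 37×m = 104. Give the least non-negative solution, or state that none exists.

47

gcd(37, 109) = 1, so a unique solution mod 109 exists.
37⁻¹ ≡ 56 (mod 109).
m ≡ 56×104 ≡ 47 (mod 109).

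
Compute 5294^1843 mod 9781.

246

By square-and-multiply:
5294^1 ≡ 5294 (mod 9781)
5294^2 ≡ 5294^2 = 28026436 ≡ 3871 (mod 9781)
5294^4 ≡ 3871^2 = 14984641 ≡ 149 (mod 9781)
5294^8 ≡ 149^2 = 22201 ≡ 2639 (mod 9781)
5294^16 ≡ 2639^2 = 6964321 ≡ 249 (mod 9781)
5294^32 ≡ 249^2 = 62001 ≡ 3315 (mod 9781)
5294^64 ≡ 3315^2 = 10989225 ≡ 5162 (mod 9781)
5294^128 ≡ 5162^2 = 26646244 ≡ 2800 (mod 9781)
5294^256 ≡ 2800^2 = 7840000 ≡ 5419 (mod 9781)
5294^512 ≡ 5419^2 = 29365561 ≡ 2999 (mod 9781)
5294^1024 ≡ 2999^2 = 8994001 ≡ 5262 (mod 9781)
5294^1843 = 5294^1024 · 5294^512 · 5294^256 · 5294^32 · 5294^16 · 5294^2 · 5294^1 ≡ 5262 · 2999 · 5419 · 3315 · 249 · 3871 · 5294 (mod 9781).
Accumulate the product:
5262 · 2999 = 15780738 ≡ 3985
3985 · 5419 = 21594715 ≡ 8048
8048 · 3315 = 26679120 ≡ 6333
6333 · 249 = 1576917 ≡ 2176
2176 · 3871 = 8423296 ≡ 1855
1855 · 5294 = 9820370 ≡ 246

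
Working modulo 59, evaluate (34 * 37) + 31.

50

34 * 37 = 1258 ≡ 19 (mod 59)
19 + 31 = 50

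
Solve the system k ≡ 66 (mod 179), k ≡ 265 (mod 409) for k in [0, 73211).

57525

179⁻¹ mod 409: 179×16 ≡ 1 (mod 409), so 179⁻¹ ≡ 16.
k = 66 + 179×((265 − 66)×16 mod 409) = 66 + 179×321 = 57525.
Check: 57525 mod 179 = 66, 57525 mod 409 = 265. ✓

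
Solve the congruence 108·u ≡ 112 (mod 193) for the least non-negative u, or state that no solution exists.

gcd(108, 193) = 1, so a unique solution mod 193 exists.
108⁻¹ ≡ 84 (mod 193).
u ≡ 84·112 ≡ 144 (mod 193).

144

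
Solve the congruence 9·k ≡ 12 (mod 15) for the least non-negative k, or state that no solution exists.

gcd(9, 15) = 3, and 3 | 12, so solutions exist.
Divide through by 3: 3·k ≡ 4 mod 5.
3⁻¹ ≡ 2 (mod 5).
k ≡ 2·4 ≡ 3 (mod 5).
The smallest non-negative solution is k = 3.

3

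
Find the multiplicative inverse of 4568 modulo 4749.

Apply the Euclidean algorithm and back-substitute:
4749 = 1·4568 + 181
4568 = 25·181 + 43
181 = 4·43 + 9
43 = 4·9 + 7
9 = 1·7 + 2
7 = 3·2 + 1
2 = 2·1 + 0
gcd(4568, 4749) = 1, so the inverse exists.
Back-substitute for 1:
1 = 1·7 − 3·2
  = −3·9 + 4·7
  = 4·43 − 19·9
  = −19·181 + 80·43
  = 80·4568 − 2019·181
  = −2019·4749 + 2099·4568
So 4568⁻¹ ≡ 2099 (mod 4749).

2099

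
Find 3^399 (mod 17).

Compute successive squares:
3^1 ≡ 3 (mod 17)
3^2 ≡ 3^2 = 9 (mod 17)
3^4 ≡ 9^2 = 81 ≡ 13 (mod 17)
3^8 ≡ 13^2 = 169 ≡ 16 (mod 17)
3^16 ≡ 16^2 = 256 ≡ 1 (mod 17)
3^32 ≡ 1^2 = 1 (mod 17)
3^64 ≡ 1^2 = 1 (mod 17)
3^128 ≡ 1^2 = 1 (mod 17)
3^256 ≡ 1^2 = 1 (mod 17)
3^399 = 3^256 × 3^128 × 3^8 × 3^4 × 3^2 × 3^1 ≡ 1 × 1 × 16 × 13 × 9 × 3 (mod 17).
Accumulate the product:
1 × 1 = 1
1 × 16 = 16
16 × 13 = 208 ≡ 4
4 × 9 = 36 ≡ 2
2 × 3 = 6

6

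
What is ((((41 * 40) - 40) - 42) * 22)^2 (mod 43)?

25

41 * 40 = 1640 ≡ 6 (mod 43)
6 - 40 = -34 ≡ 9 (mod 43)
9 - 42 = -33 ≡ 10 (mod 43)
10 * 22 = 220 ≡ 5 (mod 43)
(5)^2 ≡ 25 (mod 43)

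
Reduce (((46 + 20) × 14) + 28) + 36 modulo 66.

64

46 + 20 = 66 ≡ 0 (mod 66)
0 × 14 = 0
0 + 28 = 28
28 + 36 = 64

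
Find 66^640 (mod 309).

Compute successive squares:
640 in binary is 1010000000, i.e. 640 = 512 + 128.
66^1 ≡ 66 (mod 309)
66^2 ≡ 66^2 = 4356 ≡ 30 (mod 309)
66^4 ≡ 30^2 = 900 ≡ 282 (mod 309)
66^8 ≡ 282^2 = 79524 ≡ 111 (mod 309)
66^16 ≡ 111^2 = 12321 ≡ 270 (mod 309)
66^32 ≡ 270^2 = 72900 ≡ 285 (mod 309)
66^64 ≡ 285^2 = 81225 ≡ 267 (mod 309)
66^128 ≡ 267^2 = 71289 ≡ 219 (mod 309)
66^256 ≡ 219^2 = 47961 ≡ 66 (mod 309)
66^512 ≡ 66^2 = 4356 ≡ 30 (mod 309)
66^640 = 66^512 * 66^128 ≡ 30 * 219 (mod 309).
30 * 219 = 6570 ≡ 81 (mod 309).

81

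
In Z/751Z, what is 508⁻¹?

717

By the extended Euclidean algorithm:
751 = 1·508 + 243
508 = 2·243 + 22
243 = 11·22 + 1
22 = 22·1 + 0
gcd(508, 751) = 1, so the inverse exists.
Bézout: 1 = 23·751 − 34·508.
So 508⁻¹ ≡ −34 ≡ 717 (mod 751).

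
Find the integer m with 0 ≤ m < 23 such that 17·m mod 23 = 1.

23 = 1×17 + 6
17 = 2×6 + 5
6 = 1×5 + 1
5 = 5×1 + 0
gcd(17, 23) = 1, so the inverse exists.
Bézout: 1 = 3×23 − 4×17.
So 17⁻¹ ≡ −4 ≡ 19 (mod 23).

19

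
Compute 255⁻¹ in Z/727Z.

Run the extended Euclidean algorithm:
727 = 2*255 + 217
255 = 1*217 + 38
217 = 5*38 + 27
38 = 1*27 + 11
27 = 2*11 + 5
11 = 2*5 + 1
5 = 5*1 + 0
gcd(255, 727) = 1, so the inverse exists.
Back-substitute for 1:
1 = 1*11 − 2*5
  = −2*27 + 5*11
  = 5*38 − 7*27
  = −7*217 + 40*38
  = 40*255 − 47*217
  = −47*727 + 134*255
So 255⁻¹ ≡ 134 (mod 727).

134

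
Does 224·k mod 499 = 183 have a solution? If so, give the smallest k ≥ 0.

257

gcd(224, 499) = 1, so a unique solution mod 499 exists.
224⁻¹ ≡ 225 (mod 499).
k ≡ 225·183 ≡ 257 (mod 499).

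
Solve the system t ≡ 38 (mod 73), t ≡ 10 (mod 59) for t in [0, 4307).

73⁻¹ mod 59: 73×38 ≡ 1 (mod 59), so 73⁻¹ ≡ 38.
t = 38 + 73×((10 − 38)×38 mod 59) = 38 + 73×57 = 4199.
Check: 4199 mod 73 = 38, 4199 mod 59 = 10. ✓

4199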